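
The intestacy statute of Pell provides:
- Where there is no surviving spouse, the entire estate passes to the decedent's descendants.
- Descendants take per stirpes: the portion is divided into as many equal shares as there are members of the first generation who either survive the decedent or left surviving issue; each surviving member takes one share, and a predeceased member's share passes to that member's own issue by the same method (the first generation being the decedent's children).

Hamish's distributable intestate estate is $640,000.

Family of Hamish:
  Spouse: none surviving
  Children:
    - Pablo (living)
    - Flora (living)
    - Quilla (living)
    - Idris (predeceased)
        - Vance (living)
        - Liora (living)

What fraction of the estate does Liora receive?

Liora receives 1/8 of the estate.

The entire $640,000 passes to the descendants.
That amount ($640,000) is divided into 4 shares of $160,000: Pablo, Flora, and Quilla each take $160,000; Idris's $160,000 share passes to Idris's issue.
Idris's share ($160,000) is divided into 2 shares of $80,000: Vance and Liora each take $80,000.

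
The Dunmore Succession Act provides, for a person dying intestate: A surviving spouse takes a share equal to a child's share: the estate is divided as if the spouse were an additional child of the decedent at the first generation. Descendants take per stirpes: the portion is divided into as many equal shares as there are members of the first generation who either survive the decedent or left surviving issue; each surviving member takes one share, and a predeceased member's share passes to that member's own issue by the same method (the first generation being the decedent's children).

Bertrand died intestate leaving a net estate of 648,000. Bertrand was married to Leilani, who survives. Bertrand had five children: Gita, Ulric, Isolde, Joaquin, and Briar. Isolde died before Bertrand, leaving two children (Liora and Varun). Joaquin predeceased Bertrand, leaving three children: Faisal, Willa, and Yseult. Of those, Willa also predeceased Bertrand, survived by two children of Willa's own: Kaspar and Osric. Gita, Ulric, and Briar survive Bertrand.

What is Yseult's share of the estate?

The spouse counts as an additional share at the children's level, so there are 6 primary shares of 108,000. Leilani takes one such share (108,000).
The children's combined portion (540,000) is divided into 5 shares of 108,000: Gita, Ulric, and Briar each take 108,000; Isolde's 108,000 share passes to Isolde's issue; Joaquin's 108,000 share passes to Joaquin's issue.
Isolde's share (108,000) is divided into 2 shares of 54,000: Liora and Varun each take 54,000.
Joaquin's share (108,000) is divided into 3 shares of 36,000: Faisal and Yseult each take 36,000; Willa's 36,000 share passes to Willa's issue.
Willa's share (36,000) is divided into 2 shares of 18,000: Kaspar and Osric each take 18,000.

Yseult receives 36,000.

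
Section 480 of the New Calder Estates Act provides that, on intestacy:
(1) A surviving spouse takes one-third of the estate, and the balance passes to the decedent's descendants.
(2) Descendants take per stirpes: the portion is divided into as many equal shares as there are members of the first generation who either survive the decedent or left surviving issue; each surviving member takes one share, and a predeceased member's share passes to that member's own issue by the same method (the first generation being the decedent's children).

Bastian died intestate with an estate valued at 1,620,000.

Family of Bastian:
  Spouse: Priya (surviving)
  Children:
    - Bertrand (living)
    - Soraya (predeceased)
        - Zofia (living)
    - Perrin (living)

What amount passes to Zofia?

Priya takes one-third of 1,620,000 = 540,000. The remaining 1,080,000 passes to the descendants.
The descendants' portion (1,080,000) is divided into 3 shares of 360,000: Bertrand and Perrin each take 360,000; Soraya's 360,000 share passes to Soraya's issue.
Soraya's share (360,000) passes entirely to Zofia.

Zofia receives 360,000.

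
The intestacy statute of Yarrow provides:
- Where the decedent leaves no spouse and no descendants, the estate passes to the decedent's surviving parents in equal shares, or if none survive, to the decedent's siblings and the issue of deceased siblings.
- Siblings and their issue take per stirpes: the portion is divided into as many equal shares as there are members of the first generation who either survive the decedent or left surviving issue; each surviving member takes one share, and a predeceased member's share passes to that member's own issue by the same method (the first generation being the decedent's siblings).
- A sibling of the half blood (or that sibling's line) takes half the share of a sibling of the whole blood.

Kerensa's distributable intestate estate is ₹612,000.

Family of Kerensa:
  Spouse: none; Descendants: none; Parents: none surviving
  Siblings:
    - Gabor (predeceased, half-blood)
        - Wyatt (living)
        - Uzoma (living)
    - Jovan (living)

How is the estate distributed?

Wyatt: ₹102,000; Uzoma: ₹102,000; Jovan: ₹408,000

The entire ₹612,000 passes to the siblings and their issue.
Counting each half-blood sibling's line as half a unit, there are 3/2 units in ₹612,000, so one unit is ₹408,000. Whole-blood lines (Jovan) take ₹408,000 each; half-blood lines (Gabor) take ₹204,000 each.
Gabor's share (₹204,000) is divided into 2 shares of ₹102,000: Wyatt and Uzoma each take ₹102,000.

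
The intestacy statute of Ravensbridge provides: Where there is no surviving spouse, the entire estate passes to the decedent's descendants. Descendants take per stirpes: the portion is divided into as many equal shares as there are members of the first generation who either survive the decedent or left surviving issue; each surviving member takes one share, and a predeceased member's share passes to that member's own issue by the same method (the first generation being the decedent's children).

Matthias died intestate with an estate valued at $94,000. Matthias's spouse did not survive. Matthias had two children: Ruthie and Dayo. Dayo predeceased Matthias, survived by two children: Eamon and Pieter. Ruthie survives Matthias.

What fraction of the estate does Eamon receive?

Eamon receives 1/4 of the estate.

The entire $94,000 passes to the descendants.
That amount ($94,000) is divided into 2 shares of $47,000: Ruthie takes $47,000; Dayo's $47,000 share passes to Dayo's issue.
Dayo's share ($47,000) is divided into 2 shares of $23,500: Eamon and Pieter each take $23,500.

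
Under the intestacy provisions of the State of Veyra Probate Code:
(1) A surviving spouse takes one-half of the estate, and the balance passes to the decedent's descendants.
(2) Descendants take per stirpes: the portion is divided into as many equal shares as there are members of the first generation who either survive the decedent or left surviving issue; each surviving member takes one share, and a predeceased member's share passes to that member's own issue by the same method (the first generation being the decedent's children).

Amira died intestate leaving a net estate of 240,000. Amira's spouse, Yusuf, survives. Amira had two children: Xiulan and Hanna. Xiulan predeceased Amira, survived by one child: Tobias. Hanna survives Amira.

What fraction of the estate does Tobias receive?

Yusuf takes one-half of 240,000 = 120,000. The remaining 120,000 passes to the descendants.
The descendants' portion (120,000) is divided into 2 shares of 60,000: Hanna takes 60,000; Xiulan's 60,000 share passes to Xiulan's issue.
Xiulan's share (60,000) passes entirely to Tobias.

Tobias receives 1/4 of the estate.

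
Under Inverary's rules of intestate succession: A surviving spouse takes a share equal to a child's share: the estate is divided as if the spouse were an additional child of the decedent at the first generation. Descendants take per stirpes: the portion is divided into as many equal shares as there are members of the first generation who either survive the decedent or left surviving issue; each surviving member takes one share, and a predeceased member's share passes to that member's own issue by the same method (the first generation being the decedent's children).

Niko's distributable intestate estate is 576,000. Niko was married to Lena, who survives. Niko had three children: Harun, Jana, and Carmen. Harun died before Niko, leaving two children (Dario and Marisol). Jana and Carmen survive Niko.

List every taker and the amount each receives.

Lena: 144,000; Dario: 72,000; Marisol: 72,000; Jana: 144,000; Carmen: 144,000

The spouse counts as an additional share at the children's level, so there are 4 primary shares of 144,000. Lena takes one such share (144,000).
The children's combined portion (432,000) is divided into 3 shares of 144,000: Jana and Carmen each take 144,000; Harun's 144,000 share passes to Harun's issue.
Harun's share (144,000) is divided into 2 shares of 72,000: Dario and Marisol each take 72,000.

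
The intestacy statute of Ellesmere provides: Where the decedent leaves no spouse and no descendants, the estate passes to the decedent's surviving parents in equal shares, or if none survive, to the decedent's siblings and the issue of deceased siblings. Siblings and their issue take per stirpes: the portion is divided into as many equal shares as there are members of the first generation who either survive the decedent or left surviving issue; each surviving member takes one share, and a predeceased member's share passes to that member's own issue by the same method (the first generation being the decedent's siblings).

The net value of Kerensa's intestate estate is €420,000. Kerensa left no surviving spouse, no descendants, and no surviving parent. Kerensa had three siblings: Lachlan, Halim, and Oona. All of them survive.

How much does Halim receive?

Halim receives €140,000.

The entire €420,000 passes to the siblings and their issue.
That amount (€420,000) is divided into 3 shares of €140,000: Lachlan, Halim, and Oona each take €140,000.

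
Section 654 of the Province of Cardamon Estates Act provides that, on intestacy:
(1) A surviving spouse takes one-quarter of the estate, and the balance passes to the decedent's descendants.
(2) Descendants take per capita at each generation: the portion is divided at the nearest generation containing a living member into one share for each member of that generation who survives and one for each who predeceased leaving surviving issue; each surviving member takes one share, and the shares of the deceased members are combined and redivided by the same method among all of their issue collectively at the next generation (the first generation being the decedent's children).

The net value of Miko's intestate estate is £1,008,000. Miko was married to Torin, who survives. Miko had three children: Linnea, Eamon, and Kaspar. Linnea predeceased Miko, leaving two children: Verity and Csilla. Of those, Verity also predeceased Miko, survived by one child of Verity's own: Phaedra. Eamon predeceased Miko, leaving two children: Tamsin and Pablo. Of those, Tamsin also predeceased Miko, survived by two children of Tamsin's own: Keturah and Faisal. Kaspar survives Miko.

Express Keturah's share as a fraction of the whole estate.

Keturah receives 1/12 of the estate.

Torin takes one-quarter of £1,008,000 = £252,000. The remaining £756,000 passes to the descendants.
The descendants' portion (£756,000) is divided at the children's generation into 3 shares of £252,000. Kaspar takes £252,000. The 2 shares of the deceased (Linnea and Eamon) are combined into a pool of £504,000.
That pool (£504,000) is divided at the grandchildren's generation into 4 shares of £126,000. Csilla and Pablo each take £126,000. The 2 shares of the deceased (Verity and Tamsin) are combined into a pool of £252,000.
That pool (£252,000) is divided at the great-grandchildren's generation equally among Phaedra, Keturah, and Faisal: £84,000 each.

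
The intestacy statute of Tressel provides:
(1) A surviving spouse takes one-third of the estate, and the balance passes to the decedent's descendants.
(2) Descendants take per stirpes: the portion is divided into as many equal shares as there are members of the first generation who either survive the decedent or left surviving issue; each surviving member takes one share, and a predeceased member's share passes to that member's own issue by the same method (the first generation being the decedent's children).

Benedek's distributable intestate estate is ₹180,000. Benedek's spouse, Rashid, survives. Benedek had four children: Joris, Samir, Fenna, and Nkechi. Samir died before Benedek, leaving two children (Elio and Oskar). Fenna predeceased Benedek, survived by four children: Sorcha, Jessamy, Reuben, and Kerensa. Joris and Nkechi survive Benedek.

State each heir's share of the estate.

Rashid: ₹60,000; Joris: ₹30,000; Elio: ₹15,000; Oskar: ₹15,000; Sorcha: ₹7,500; Jessamy: ₹7,500; Reuben: ₹7,500; Kerensa: ₹7,500; Nkechi: ₹30,000

Rashid takes one-third of ₹180,000 = ₹60,000. The remaining ₹120,000 passes to the descendants.
The descendants' portion (₹120,000) is divided into 4 shares of ₹30,000: Joris and Nkechi each take ₹30,000; Samir's ₹30,000 share passes to Samir's issue; Fenna's ₹30,000 share passes to Fenna's issue.
Samir's share (₹30,000) is divided into 2 shares of ₹15,000: Elio and Oskar each take ₹15,000.
Fenna's share (₹30,000) is divided into 4 shares of ₹7,500: Sorcha, Jessamy, Reuben, and Kerensa each take ₹7,500.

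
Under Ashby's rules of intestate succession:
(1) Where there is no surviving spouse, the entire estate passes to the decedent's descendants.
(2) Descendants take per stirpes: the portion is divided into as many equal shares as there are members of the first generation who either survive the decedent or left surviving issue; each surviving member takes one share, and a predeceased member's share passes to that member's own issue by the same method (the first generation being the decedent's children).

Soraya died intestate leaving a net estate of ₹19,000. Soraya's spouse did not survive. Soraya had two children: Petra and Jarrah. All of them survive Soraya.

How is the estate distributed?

The entire ₹19,000 passes to the descendants.
That amount (₹19,000) is divided into 2 shares of ₹9,500: Petra and Jarrah each take ₹9,500.

Petra: ₹9,500; Jarrah: ₹9,500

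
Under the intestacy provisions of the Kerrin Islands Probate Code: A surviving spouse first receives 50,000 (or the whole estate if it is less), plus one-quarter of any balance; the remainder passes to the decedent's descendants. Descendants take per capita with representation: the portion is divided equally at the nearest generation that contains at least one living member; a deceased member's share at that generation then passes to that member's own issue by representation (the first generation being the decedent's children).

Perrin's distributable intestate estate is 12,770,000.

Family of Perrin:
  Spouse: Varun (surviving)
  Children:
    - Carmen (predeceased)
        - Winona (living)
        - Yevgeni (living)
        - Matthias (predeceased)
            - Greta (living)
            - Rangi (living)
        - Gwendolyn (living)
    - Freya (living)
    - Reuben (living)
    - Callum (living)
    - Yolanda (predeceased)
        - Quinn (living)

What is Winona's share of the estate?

Varun first takes 50,000, leaving a balance of 12,720,000. Varun then takes one-quarter of the balance (3,180,000), for a total of 3,230,000. The remaining 9,540,000 passes to the descendants.
The descendants' portion (9,540,000) is divided into 5 shares of 1,908,000: Freya, Reuben, and Callum each take 1,908,000; Carmen's 1,908,000 share passes to Carmen's issue; Yolanda's 1,908,000 share passes to Yolanda's issue.
Carmen's share (1,908,000) is divided into 4 shares of 477,000: Winona, Yevgeni, and Gwendolyn each take 477,000; Matthias's 477,000 share passes to Matthias's issue.
Matthias's share (477,000) is divided into 2 shares of 238,500: Greta and Rangi each take 238,500.
Yolanda's share (1,908,000) passes entirely to Quinn.

Winona receives 477,000.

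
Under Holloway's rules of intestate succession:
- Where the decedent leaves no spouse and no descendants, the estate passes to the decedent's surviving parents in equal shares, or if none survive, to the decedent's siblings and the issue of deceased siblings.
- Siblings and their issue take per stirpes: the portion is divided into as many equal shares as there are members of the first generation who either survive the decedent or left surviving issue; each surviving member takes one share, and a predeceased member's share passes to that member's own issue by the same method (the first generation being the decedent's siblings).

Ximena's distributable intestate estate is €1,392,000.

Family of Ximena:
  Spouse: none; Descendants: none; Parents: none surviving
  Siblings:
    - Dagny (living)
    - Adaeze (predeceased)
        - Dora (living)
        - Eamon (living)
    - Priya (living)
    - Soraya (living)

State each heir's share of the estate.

Dagny: €348,000; Dora: €174,000; Eamon: €174,000; Priya: €348,000; Soraya: €348,000

The entire €1,392,000 passes to the siblings and their issue.
That amount (€1,392,000) is divided into 4 shares of €348,000: Dagny, Priya, and Soraya each take €348,000; Adaeze's €348,000 share passes to Adaeze's issue.
Adaeze's share (€348,000) is divided into 2 shares of €174,000: Dora and Eamon each take €174,000.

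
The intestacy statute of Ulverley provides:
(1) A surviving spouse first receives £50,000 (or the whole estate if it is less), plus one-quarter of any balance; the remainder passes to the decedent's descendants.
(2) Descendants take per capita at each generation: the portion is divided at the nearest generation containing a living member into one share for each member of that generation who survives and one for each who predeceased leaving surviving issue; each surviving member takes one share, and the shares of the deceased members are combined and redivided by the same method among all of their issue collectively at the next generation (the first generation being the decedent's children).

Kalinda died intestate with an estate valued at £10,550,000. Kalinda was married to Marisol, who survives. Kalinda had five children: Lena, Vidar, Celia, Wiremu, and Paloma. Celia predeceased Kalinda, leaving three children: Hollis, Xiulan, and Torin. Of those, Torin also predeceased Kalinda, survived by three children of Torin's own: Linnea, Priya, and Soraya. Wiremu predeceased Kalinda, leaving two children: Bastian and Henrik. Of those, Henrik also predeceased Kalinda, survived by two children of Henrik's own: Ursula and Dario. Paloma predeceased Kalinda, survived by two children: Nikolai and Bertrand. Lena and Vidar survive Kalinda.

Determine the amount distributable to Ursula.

Marisol first takes £50,000, leaving a balance of £10,500,000. Marisol then takes one-quarter of the balance (£2,625,000), for a total of £2,675,000. The remaining £7,875,000 passes to the descendants.
The descendants' portion (£7,875,000) is divided at the children's generation into 5 shares of £1,575,000. Lena and Vidar each take £1,575,000. The 3 shares of the deceased (Celia, Wiremu, and Paloma) are combined into a pool of £4,725,000.
That pool (£4,725,000) is divided at the grandchildren's generation into 7 shares of £675,000. Hollis, Xiulan, Bastian, Nikolai, and Bertrand each take £675,000. The 2 shares of the deceased (Torin and Henrik) are combined into a pool of £1,350,000.
That pool (£1,350,000) is divided at the great-grandchildren's generation equally among Linnea, Priya, Soraya, Ursula, and Dario: £270,000 each.

Ursula receives £270,000.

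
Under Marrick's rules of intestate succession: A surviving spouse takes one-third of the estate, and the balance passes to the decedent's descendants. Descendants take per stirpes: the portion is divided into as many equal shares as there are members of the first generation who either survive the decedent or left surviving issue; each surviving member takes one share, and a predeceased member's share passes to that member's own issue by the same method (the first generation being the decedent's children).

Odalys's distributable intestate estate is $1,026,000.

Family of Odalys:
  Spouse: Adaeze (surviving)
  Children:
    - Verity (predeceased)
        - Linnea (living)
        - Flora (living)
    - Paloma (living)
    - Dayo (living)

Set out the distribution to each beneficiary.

Adaeze: $342,000; Linnea: $114,000; Flora: $114,000; Paloma: $228,000; Dayo: $228,000

Adaeze takes one-third of $1,026,000 = $342,000. The remaining $684,000 passes to the descendants.
The descendants' portion ($684,000) is divided into 3 shares of $228,000: Paloma and Dayo each take $228,000; Verity's $228,000 share passes to Verity's issue.
Verity's share ($228,000) is divided into 2 shares of $114,000: Linnea and Flora each take $114,000.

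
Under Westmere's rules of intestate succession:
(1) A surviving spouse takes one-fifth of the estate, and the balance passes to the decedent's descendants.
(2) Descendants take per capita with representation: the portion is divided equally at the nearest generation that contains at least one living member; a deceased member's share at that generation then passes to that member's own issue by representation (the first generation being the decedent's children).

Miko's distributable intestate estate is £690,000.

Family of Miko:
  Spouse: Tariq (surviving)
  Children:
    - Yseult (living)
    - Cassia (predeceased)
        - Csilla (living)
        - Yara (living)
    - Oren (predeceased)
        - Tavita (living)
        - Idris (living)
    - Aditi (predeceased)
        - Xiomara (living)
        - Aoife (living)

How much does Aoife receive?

Tariq takes one-fifth of £690,000 = £138,000. The remaining £552,000 passes to the descendants.
The descendants' portion (£552,000) is divided into 4 shares of £138,000: Yseult takes £138,000; Cassia's £138,000 share passes to Cassia's issue; Oren's £138,000 share passes to Oren's issue; Aditi's £138,000 share passes to Aditi's issue.
Cassia's share (£138,000) is divided into 2 shares of £69,000: Csilla and Yara each take £69,000.
Oren's share (£138,000) is divided into 2 shares of £69,000: Tavita and Idris each take £69,000.
Aditi's share (£138,000) is divided into 2 shares of £69,000: Xiomara and Aoife each take £69,000.

Aoife receives £69,000.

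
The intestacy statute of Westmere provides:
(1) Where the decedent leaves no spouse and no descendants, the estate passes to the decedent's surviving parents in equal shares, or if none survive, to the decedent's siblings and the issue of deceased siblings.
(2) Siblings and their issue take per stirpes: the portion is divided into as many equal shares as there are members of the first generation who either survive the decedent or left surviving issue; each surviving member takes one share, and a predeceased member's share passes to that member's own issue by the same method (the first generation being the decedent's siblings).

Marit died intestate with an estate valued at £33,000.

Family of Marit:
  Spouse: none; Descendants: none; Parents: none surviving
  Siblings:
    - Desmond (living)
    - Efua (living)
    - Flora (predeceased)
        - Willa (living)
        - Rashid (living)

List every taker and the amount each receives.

The entire £33,000 passes to the siblings and their issue.
That amount (£33,000) is divided into 3 shares of £11,000: Desmond and Efua each take £11,000; Flora's £11,000 share passes to Flora's issue.
Flora's share (£11,000) is divided into 2 shares of £5,500: Willa and Rashid each take £5,500.

Desmond: £11,000; Efua: £11,000; Willa: £5,500; Rashid: £5,500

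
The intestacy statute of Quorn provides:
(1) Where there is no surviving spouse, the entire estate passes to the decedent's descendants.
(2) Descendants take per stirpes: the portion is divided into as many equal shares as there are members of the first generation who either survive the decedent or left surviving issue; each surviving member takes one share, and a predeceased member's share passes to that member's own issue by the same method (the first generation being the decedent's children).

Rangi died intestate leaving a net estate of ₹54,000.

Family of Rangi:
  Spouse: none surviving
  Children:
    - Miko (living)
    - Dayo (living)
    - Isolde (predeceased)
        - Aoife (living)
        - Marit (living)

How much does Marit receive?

The entire ₹54,000 passes to the descendants.
That amount (₹54,000) is divided into 3 shares of ₹18,000: Miko and Dayo each take ₹18,000; Isolde's ₹18,000 share passes to Isolde's issue.
Isolde's share (₹18,000) is divided into 2 shares of ₹9,000: Aoife and Marit each take ₹9,000.

Marit receives ₹9,000.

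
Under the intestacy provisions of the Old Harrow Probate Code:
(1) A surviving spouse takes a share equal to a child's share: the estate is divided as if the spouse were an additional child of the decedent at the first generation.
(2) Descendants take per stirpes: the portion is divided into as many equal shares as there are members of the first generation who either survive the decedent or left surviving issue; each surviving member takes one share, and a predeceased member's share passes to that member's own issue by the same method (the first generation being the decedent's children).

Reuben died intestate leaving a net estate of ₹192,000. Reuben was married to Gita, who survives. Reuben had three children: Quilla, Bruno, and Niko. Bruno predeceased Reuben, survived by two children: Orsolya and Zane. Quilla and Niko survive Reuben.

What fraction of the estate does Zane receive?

The spouse counts as an additional share at the children's level, so there are 4 primary shares of ₹48,000. Gita takes one such share (₹48,000).
The children's combined portion (₹144,000) is divided into 3 shares of ₹48,000: Quilla and Niko each take ₹48,000; Bruno's ₹48,000 share passes to Bruno's issue.
Bruno's share (₹48,000) is divided into 2 shares of ₹24,000: Orsolya and Zane each take ₹24,000.

Zane receives 1/8 of the estate.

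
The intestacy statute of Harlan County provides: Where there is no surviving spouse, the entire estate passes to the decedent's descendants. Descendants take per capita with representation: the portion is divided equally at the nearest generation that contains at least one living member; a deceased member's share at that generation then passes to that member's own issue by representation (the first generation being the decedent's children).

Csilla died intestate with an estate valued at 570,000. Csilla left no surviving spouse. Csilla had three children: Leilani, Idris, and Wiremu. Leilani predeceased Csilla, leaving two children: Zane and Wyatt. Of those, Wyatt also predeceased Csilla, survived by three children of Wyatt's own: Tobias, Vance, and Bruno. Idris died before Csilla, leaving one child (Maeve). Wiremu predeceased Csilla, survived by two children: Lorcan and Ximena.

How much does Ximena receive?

The entire 570,000 passes to the descendants.
No child survives, so the initial division is made at the grandchildren's generation.
That amount (570,000) is divided into 5 shares of 114,000: Zane, Maeve, Lorcan, and Ximena each take 114,000; Wyatt's 114,000 share passes to Wyatt's issue.
Wyatt's share (114,000) is divided into 3 shares of 38,000: Tobias, Vance, and Bruno each take 38,000.

Ximena receives 114,000.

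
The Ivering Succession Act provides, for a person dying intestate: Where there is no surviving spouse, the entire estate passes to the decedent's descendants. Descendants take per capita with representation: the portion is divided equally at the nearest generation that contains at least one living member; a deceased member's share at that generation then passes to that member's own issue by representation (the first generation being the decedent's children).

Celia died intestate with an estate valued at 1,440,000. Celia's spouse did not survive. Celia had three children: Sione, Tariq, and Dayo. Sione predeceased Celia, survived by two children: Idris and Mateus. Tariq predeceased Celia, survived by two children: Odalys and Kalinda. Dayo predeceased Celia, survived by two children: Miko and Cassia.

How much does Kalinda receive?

Kalinda receives 240,000.

The entire 1,440,000 passes to the descendants.
No child survives, so the initial division is made at the grandchildren's generation.
That amount (1,440,000) is divided into 6 shares of 240,000: Idris, Mateus, Odalys, Kalinda, Miko, and Cassia each take 240,000.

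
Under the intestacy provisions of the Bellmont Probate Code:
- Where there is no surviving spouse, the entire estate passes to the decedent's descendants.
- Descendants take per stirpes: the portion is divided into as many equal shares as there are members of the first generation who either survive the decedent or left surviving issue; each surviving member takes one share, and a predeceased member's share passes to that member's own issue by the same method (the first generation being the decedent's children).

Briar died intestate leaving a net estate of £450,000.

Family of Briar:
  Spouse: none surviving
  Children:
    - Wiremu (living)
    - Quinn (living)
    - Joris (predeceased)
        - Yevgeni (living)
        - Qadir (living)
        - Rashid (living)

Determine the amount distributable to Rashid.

Rashid receives £50,000.

The entire £450,000 passes to the descendants.
That amount (£450,000) is divided into 3 shares of £150,000: Wiremu and Quinn each take £150,000; Joris's £150,000 share passes to Joris's issue.
Joris's share (£150,000) is divided into 3 shares of £50,000: Yevgeni, Qadir, and Rashid each take £50,000.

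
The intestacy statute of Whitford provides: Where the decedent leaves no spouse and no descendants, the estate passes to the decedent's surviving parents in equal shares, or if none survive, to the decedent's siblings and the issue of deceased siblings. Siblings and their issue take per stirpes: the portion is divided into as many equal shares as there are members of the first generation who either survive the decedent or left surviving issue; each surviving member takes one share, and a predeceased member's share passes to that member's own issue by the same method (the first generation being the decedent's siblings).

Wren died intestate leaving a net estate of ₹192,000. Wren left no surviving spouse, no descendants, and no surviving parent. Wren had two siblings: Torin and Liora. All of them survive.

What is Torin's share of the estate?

Torin receives ₹96,000.

The entire ₹192,000 passes to the siblings and their issue.
That amount (₹192,000) is divided into 2 shares of ₹96,000: Torin and Liora each take ₹96,000.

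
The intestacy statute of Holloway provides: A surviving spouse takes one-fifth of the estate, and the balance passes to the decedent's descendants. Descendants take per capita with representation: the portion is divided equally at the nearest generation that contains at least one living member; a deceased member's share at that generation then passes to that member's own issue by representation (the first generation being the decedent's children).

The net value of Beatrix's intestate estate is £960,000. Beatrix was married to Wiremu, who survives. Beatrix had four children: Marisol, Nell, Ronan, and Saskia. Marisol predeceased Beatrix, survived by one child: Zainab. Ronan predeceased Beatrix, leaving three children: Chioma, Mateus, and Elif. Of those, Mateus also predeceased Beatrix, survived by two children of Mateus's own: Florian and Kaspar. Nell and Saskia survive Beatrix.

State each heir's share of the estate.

Wiremu: £192,000; Zainab: £192,000; Nell: £192,000; Chioma: £64,000; Florian: £32,000; Kaspar: £32,000; Elif: £64,000; Saskia: £192,000

Wiremu takes one-fifth of £960,000 = £192,000. The remaining £768,000 passes to the descendants.
The descendants' portion (£768,000) is divided into 4 shares of £192,000: Nell and Saskia each take £192,000; Marisol's £192,000 share passes to Marisol's issue; Ronan's £192,000 share passes to Ronan's issue.
Marisol's share (£192,000) passes entirely to Zainab.
Ronan's share (£192,000) is divided into 3 shares of £64,000: Chioma and Elif each take £64,000; Mateus's £64,000 share passes to Mateus's issue.
Mateus's share (£64,000) is divided into 2 shares of £32,000: Florian and Kaspar each take £32,000.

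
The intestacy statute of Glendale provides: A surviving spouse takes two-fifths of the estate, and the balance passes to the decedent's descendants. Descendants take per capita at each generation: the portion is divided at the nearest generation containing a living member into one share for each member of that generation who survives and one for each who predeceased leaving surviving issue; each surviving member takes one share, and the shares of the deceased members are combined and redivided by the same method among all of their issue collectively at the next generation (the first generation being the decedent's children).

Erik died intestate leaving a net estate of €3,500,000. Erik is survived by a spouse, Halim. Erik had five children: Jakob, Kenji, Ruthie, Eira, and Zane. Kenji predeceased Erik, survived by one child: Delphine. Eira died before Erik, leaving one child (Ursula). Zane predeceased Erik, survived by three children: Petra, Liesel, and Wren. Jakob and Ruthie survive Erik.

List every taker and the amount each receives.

Halim takes two-fifths of €3,500,000 = €1,400,000. The remaining €2,100,000 passes to the descendants.
The descendants' portion (€2,100,000) is divided at the children's generation into 5 shares of €420,000. Jakob and Ruthie each take €420,000. The 3 shares of the deceased (Kenji, Eira, and Zane) are combined into a pool of €1,260,000.
That pool (€1,260,000) is divided at the grandchildren's generation equally among Delphine, Ursula, Petra, Liesel, and Wren: €252,000 each.

Halim: €1,400,000; Jakob: €420,000; Delphine: €252,000; Ruthie: €420,000; Ursula: €252,000; Petra: €252,000; Liesel: €252,000; Wren: €252,000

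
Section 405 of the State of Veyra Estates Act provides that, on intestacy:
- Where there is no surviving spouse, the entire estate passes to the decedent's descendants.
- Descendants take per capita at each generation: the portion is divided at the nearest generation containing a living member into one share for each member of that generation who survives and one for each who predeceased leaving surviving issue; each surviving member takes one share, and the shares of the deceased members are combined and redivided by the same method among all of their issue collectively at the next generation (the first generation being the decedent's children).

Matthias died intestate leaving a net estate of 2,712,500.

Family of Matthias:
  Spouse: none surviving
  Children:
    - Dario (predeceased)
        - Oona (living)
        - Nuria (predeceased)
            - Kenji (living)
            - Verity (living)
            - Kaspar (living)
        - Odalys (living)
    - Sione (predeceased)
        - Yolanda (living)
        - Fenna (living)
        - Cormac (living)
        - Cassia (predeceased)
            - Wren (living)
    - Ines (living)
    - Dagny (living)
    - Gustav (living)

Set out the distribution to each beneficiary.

Oona: 155,000; Kenji: 77,500; Verity: 77,500; Kaspar: 77,500; Odalys: 155,000; Yolanda: 155,000; Fenna: 155,000; Cormac: 155,000; Wren: 77,500; Ines: 542,500; Dagny: 542,500; Gustav: 542,500

The entire 2,712,500 passes to the descendants.
That amount (2,712,500) is divided at the children's generation into 5 shares of 542,500. Ines, Dagny, and Gustav each take 542,500. The 2 shares of the deceased (Dario and Sione) are combined into a pool of 1,085,000.
That pool (1,085,000) is divided at the grandchildren's generation into 7 shares of 155,000. Oona, Odalys, Yolanda, Fenna, and Cormac each take 155,000. The 2 shares of the deceased (Nuria and Cassia) are combined into a pool of 310,000.
That pool (310,000) is divided at the great-grandchildren's generation equally among Kenji, Verity, Kaspar, and Wren: 77,500 each.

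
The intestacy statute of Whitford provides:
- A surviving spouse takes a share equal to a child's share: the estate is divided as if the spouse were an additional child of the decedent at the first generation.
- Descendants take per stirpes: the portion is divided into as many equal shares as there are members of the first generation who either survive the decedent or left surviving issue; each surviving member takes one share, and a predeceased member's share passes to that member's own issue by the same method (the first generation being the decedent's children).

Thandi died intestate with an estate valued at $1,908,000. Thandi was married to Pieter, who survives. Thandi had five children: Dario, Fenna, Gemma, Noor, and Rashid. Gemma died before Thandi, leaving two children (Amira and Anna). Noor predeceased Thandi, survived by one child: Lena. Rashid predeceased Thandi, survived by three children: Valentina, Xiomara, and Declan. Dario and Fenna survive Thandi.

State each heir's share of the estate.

The spouse counts as an additional share at the children's level, so there are 6 primary shares of $318,000. Pieter takes one such share ($318,000).
The children's combined portion ($1,590,000) is divided into 5 shares of $318,000: Dario and Fenna each take $318,000; Gemma's $318,000 share passes to Gemma's issue; Noor's $318,000 share passes to Noor's issue; Rashid's $318,000 share passes to Rashid's issue.
Gemma's share ($318,000) is divided into 2 shares of $159,000: Amira and Anna each take $159,000.
Noor's share ($318,000) passes entirely to Lena.
Rashid's share ($318,000) is divided into 3 shares of $106,000: Valentina, Xiomara, and Declan each take $106,000.

Pieter: $318,000; Dario: $318,000; Fenna: $318,000; Amira: $159,000; Anna: $159,000; Lena: $318,000; Valentina: $106,000; Xiomara: $106,000; Declan: $106,000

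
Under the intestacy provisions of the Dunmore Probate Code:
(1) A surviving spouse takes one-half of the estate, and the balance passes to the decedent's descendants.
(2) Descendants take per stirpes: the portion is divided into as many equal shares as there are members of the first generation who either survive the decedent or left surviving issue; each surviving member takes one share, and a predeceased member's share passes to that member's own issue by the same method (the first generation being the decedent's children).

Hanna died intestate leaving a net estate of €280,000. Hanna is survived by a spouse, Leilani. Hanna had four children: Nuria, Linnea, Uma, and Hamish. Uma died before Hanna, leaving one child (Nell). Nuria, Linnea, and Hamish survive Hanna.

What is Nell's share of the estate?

Nell receives €35,000.

Leilani takes one-half of €280,000 = €140,000. The remaining €140,000 passes to the descendants.
The descendants' portion (€140,000) is divided into 4 shares of €35,000: Nuria, Linnea, and Hamish each take €35,000; Uma's €35,000 share passes to Uma's issue.
Uma's share (€35,000) passes entirely to Nell.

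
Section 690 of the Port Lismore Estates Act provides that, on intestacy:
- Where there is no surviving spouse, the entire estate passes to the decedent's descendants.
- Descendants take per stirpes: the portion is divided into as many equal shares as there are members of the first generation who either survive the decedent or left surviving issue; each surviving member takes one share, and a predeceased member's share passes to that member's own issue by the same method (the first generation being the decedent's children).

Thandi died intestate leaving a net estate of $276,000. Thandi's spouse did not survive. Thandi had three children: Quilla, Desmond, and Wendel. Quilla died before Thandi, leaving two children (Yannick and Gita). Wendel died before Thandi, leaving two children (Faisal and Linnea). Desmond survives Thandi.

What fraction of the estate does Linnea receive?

Linnea receives 1/6 of the estate.

The entire $276,000 passes to the descendants.
That amount ($276,000) is divided into 3 shares of $92,000: Desmond takes $92,000; Quilla's $92,000 share passes to Quilla's issue; Wendel's $92,000 share passes to Wendel's issue.
Quilla's share ($92,000) is divided into 2 shares of $46,000: Yannick and Gita each take $46,000.
Wendel's share ($92,000) is divided into 2 shares of $46,000: Faisal and Linnea each take $46,000.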